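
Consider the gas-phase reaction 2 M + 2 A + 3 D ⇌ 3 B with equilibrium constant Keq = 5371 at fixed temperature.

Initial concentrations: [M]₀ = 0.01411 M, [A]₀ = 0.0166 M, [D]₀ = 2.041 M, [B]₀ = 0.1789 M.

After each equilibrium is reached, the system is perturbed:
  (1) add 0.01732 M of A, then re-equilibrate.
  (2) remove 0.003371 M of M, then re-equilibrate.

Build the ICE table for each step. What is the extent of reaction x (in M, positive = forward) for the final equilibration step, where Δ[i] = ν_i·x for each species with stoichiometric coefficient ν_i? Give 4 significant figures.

Q₀ = 1.2275e+04 vs Keq = 5371 ⇒ Q>K, reverse
Step 1:
                   M          A          D          B
  init       0.01411     0.0166      2.041     0.1789
  Δ         0.003104   0.003104   0.004657  -0.004657
  eq         0.01721     0.0197      2.046     0.1742
  solve Keq expr → x = -0.001552; check Q = 5371
Then add 0.01732 M of A.
Step 2:
                   M          A          D          B
  init       0.01721    0.03702      2.046     0.1742
  Δ        -0.005573  -0.005573  -0.008359   0.008359
  eq         0.01164    0.03145      2.037     0.1826
  solve Keq expr → x = 0.002786; check Q = 5371
Then remove 0.003371 M of M.
Step 3:
                   M          A          D          B
  init      0.008271    0.03145      2.037     0.1826
  Δ         0.002262   0.002262   0.003393  -0.003393
  eq         0.01053    0.03371      2.041     0.1792
  solve Keq expr → x = -0.001131; check Q = 5371

x = -0.001131 M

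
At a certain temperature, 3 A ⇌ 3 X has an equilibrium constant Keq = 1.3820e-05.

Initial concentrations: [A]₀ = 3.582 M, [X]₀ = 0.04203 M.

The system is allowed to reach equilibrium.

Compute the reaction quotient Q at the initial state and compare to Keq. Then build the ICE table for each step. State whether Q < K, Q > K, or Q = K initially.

Q₀ = 1.6155e-06 vs Keq = 1.3820e-05 ⇒ Q<K, forward
Step 1:
                  A         X
  Initial     3.582   0.04203
  Change    -0.0429    0.0429
  Equil       3.539   0.08493
  solve Keq expr → x = 0.0143; check Q = 1.3820e-05

Q₀ = 1.6155e-06; Q < K (proceeds forward)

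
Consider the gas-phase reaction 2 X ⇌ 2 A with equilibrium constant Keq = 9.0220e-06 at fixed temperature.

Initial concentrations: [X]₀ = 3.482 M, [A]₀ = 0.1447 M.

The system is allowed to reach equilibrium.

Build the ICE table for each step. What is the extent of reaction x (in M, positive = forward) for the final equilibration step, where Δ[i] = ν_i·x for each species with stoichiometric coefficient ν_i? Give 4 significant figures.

x = -0.06692 M

Q₀ = 0.001727 vs Keq = 9.0220e-06 ⇒ Q>K, reverse
Step 1:
                   X          A
  Initial      3.482     0.1447
  Change      0.1338    -0.1338
  Equil        3.616    0.01086
  solve Keq expr → x = -0.06692; check Q = 9.0220e-06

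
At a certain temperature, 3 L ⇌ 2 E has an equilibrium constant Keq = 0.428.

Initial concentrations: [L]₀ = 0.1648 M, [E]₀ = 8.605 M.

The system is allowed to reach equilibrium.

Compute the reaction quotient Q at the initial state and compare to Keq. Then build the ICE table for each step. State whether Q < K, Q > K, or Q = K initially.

Q₀ = 1.6544e+04; Q > K (proceeds reverse)

Q₀ = 1.6544e+04 vs Keq = 0.428 ⇒ Q>K, reverse
Step 1:
                   L          E
  init        0.1648      8.605
  Δ            4.141      -2.76
  eq           4.305      5.845
  solve Keq expr → x = -1.38; check Q = 0.428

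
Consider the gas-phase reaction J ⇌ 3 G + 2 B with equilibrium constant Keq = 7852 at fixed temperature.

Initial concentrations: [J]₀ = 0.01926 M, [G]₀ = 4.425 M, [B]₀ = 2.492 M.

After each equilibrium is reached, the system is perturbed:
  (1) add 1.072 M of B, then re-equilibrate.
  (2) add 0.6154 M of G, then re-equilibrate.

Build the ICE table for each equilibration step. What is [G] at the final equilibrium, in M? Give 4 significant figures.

[G]_eq = 4.67 M

Q₀ = 2.7937e+04 vs Keq = 7852 ⇒ Q>K, reverse
Step 1:
                   J          G          B
  Initial    0.01926      4.425      2.492
  Change     0.03988    -0.1196   -0.07976
  Equil      0.05914      4.305      2.412
  solve Keq expr → x = -0.03988; check Q = 7852
Then add 1.072 M of B.
Step 2:
                   J          G          B
  Initial    0.05914      4.305      3.484
  Change     0.04668      -0.14   -0.09337
  Equil       0.1058      4.165      3.391
  solve Keq expr → x = -0.04668; check Q = 7852
Then add 0.6154 M of G.
Step 3:
                   J          G          B
  Initial     0.1058      4.781      3.391
  Change      0.0369    -0.1107   -0.07379
  Equil       0.1427       4.67      3.317
  solve Keq expr → x = -0.0369; check Q = 7852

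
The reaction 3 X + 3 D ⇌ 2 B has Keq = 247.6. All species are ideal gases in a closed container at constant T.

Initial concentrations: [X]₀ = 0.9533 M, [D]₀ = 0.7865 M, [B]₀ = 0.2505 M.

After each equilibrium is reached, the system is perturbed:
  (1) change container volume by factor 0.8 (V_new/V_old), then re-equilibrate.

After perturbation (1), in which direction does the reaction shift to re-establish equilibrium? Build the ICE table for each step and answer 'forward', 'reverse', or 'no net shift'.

Q₀ = 0.1489 vs Keq = 247.6 ⇒ Q<K, forward
Step 1:
                    X           D           B
  Initial      0.9533      0.7865      0.2505
  Change      -0.5233     -0.5233      0.3488
  Equil          0.43      0.2632      0.5993
  solve Keq expr → x = 0.1744; check Q = 247.6
Then change container volume by factor 0.8 (V_new/V_old).
Step 2:
                    X           D           B
  Initial      0.5376      0.3291      0.7492
  Change     -0.05098    -0.05098     0.03398
  Equil        0.4866      0.2781      0.7832
  solve Keq expr → x = 0.01699; check Q = 247.6

Direction: forward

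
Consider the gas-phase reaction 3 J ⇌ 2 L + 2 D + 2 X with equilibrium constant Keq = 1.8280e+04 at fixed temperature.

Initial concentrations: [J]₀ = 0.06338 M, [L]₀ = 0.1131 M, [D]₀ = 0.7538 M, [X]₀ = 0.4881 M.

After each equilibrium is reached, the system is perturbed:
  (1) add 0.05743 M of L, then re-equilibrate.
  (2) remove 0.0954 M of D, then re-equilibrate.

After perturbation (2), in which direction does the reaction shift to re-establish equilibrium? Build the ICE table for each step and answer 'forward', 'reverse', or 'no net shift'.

Q₀ = 6.801 vs Keq = 1.8280e+04 ⇒ Q<K, forward
Step 1:
                   J          L          D          X
  Initial    0.06338     0.1131     0.7538     0.4881
  Change    -0.05736    0.03824    0.03824    0.03824
  Equil     0.006016     0.1513      0.792     0.5263
  solve Keq expr → x = 0.01912; check Q = 1.8280e+04
Then add 0.05743 M of L.
Step 2:
                   J          L          D          X
  Initial   0.006016     0.2088      0.792     0.5263
  Change    0.001402 -9.3478e-04 -9.3478e-04 -9.3478e-04
  Equil     0.007418     0.2078     0.7911     0.5254
  solve Keq expr → x = -4.6739e-04; check Q = 1.8280e+04
Then remove 0.0954 M of D.
Step 3:
                   J          L          D          X
  Initial   0.007418     0.2078     0.6957     0.5254
  Change  -5.9440e-04 3.9627e-04 3.9627e-04 3.9627e-04
  Equil     0.006824     0.2082     0.6961     0.5258
  solve Keq expr → x = 1.9813e-04; check Q = 1.8280e+04

Direction: forward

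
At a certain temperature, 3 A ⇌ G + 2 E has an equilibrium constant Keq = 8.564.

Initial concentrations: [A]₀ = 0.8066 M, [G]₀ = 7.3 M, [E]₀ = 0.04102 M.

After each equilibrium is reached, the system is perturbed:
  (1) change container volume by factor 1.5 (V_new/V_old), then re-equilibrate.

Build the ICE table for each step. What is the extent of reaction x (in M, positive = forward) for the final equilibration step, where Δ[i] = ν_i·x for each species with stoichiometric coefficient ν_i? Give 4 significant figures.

x = 0 M

Q₀ = 0.02341 vs Keq = 8.564 ⇒ Q<K, forward
Step 1:
                  A         G         E
  init       0.8066       7.3   0.04102
  Δ         -0.3828    0.1276    0.2552
  eq         0.4238     7.428    0.2962
  solve Keq expr → x = 0.1276; check Q = 8.564
Then change container volume by factor 1.5 (V_new/V_old).
Step 2:
                  A         G         E
  init       0.2825     4.952    0.1975
  Δ               0         0         0
  eq         0.2825     4.952    0.1975
  solve Keq expr → x = 0; check Q = 8.564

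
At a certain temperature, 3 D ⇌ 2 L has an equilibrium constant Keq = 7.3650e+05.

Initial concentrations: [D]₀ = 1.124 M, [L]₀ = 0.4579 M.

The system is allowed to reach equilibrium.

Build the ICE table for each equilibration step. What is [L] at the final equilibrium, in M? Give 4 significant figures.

[L]_eq = 1.199 M

Q₀ = 0.1477 vs Keq = 7.3650e+05 ⇒ Q<K, forward
Step 1:
                    D           L
  init          1.124      0.4579
  Δ            -1.112       0.741
  eq           0.0125       1.199
  solve Keq expr → x = 0.3705; check Q = 7.3650e+05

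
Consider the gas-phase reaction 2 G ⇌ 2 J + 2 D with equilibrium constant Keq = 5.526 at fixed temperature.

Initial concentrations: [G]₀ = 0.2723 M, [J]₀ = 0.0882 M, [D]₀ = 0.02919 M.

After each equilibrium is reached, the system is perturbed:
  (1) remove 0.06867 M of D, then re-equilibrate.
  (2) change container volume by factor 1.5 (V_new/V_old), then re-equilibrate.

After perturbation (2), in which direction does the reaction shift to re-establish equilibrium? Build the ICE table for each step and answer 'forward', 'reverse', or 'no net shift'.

Q₀ = 8.9394e-05 vs Keq = 5.526 ⇒ Q<K, forward
Step 1:
                    G           J           D
  I            0.2723      0.0882     0.02919
  C           -0.2358      0.2358      0.2358
  E           0.03652       0.324       0.265
  solve Keq expr → x = 0.1179; check Q = 5.526
Then remove 0.06867 M of D.
Step 2:
                    G           J           D
  I           0.03652       0.324      0.1963
  C         -0.007728    0.007728    0.007728
  E           0.02879      0.3317       0.204
  solve Keq expr → x = 0.003864; check Q = 5.526
Then change container volume by factor 1.5 (V_new/V_old).
Step 3:
                    G           J           D
  I           0.01919      0.2211       0.136
  C         -0.005543    0.005543    0.005543
  E           0.01365      0.2267      0.1416
  solve Keq expr → x = 0.002771; check Q = 5.526

Direction: forward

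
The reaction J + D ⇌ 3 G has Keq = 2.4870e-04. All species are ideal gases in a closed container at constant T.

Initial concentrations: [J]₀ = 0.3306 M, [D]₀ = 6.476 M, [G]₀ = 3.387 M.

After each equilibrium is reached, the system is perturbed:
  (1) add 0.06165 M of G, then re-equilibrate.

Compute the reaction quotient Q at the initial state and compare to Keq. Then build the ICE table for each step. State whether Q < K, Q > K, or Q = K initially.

Q₀ = 18.15 vs Keq = 2.4870e-04 ⇒ Q>K, reverse
Step 1:
                    J           D           G
  I            0.3306       6.476       3.387
  C             1.083       1.083      -3.248
  E             1.413       7.559      0.1385
  solve Keq expr → x = -1.083; check Q = 2.4870e-04
Then add 0.06165 M of G.
Step 2:
                    J           D           G
  I             1.413       7.559      0.2002
  C           0.02029     0.02029    -0.06087
  E             1.434       7.579      0.1393
  solve Keq expr → x = -0.02029; check Q = 2.4870e-04

Q₀ = 18.15; Q > K (proceeds reverse)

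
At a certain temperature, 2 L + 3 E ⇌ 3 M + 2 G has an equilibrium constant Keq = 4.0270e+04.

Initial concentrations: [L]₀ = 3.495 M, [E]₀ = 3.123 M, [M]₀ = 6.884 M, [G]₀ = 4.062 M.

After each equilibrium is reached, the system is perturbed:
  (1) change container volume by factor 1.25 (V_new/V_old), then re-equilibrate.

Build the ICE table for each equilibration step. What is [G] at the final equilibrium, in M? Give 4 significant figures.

Q₀ = 14.47 vs Keq = 4.0270e+04 ⇒ Q<K, forward
Step 1:
                    L           E           M           G
  Initial       3.495       3.123       6.884       4.062
  Change       -1.686      -2.529       2.529       1.686
  Equil         1.809      0.5936       9.413       5.748
  solve Keq expr → x = 0.8431; check Q = 4.0270e+04
Then change container volume by factor 1.25 (V_new/V_old).
Step 2:
                    L           E           M           G
  Initial       1.447      0.4749       7.531       4.599
  Change            0           0           0           0
  Equil         1.447      0.4749       7.531       4.599
  solve Keq expr → x = 0; check Q = 4.0270e+04

[G]_eq = 4.599 M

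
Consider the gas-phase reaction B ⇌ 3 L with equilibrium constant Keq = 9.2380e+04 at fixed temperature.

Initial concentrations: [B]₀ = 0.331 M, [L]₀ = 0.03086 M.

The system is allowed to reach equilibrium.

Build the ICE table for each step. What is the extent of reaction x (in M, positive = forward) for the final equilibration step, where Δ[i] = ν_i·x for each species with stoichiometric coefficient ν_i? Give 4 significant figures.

Q₀ = 8.8789e-05 vs Keq = 9.2380e+04 ⇒ Q<K, forward
Step 1:
                   B          L
  I            0.331    0.03086
  C           -0.331      0.993
  E       1.1617e-05      1.024
  solve Keq expr → x = 0.331; check Q = 9.2380e+04

x = 0.331 M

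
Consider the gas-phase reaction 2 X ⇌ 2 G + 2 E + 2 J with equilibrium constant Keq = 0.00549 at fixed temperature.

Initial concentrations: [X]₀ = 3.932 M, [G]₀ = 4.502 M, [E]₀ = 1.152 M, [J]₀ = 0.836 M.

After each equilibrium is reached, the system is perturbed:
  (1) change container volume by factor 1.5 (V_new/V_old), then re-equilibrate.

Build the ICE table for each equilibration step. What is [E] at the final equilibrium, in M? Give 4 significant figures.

Q₀ = 1.216 vs Keq = 0.00549 ⇒ Q>K, reverse
Step 1:
                   X          G          E          J
  I            3.932      4.502      1.152      0.836
  C           0.6572    -0.6572    -0.6572    -0.6572
  E            4.589      3.845     0.4948     0.1788
  solve Keq expr → x = -0.3286; check Q = 0.00549
Then change container volume by factor 1.5 (V_new/V_old).
Step 2:
                   X          G          E          J
  I            3.059      2.563     0.3298     0.1192
  C         -0.08282    0.08282    0.08282    0.08282
  E            2.977      2.646     0.4127      0.202
  solve Keq expr → x = 0.04141; check Q = 0.00549

[E]_eq = 0.4127 M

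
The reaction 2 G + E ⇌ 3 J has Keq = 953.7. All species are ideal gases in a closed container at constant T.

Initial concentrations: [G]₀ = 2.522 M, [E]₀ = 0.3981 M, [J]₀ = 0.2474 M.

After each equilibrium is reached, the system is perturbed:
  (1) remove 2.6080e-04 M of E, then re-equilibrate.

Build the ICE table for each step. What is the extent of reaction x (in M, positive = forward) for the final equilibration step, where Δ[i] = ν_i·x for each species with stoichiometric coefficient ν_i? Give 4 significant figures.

x = -2.5849e-04 M

Q₀ = 0.00598 vs Keq = 953.7 ⇒ Q<K, forward
Step 1:
                   G          E          J
  Initial      2.522     0.3981     0.2474
  Change     -0.7941    -0.3971      1.191
  Equil        1.728   0.001046      1.439
  solve Keq expr → x = 0.3971; check Q = 953.7
Then remove 2.6080e-04 M of E.
Step 2:
                   G          E          J
  Initial      1.728 7.8474e-04      1.439
  Change  5.1697e-04 2.5849e-04 -7.7546e-04
  Equil        1.728   0.001043      1.438
  solve Keq expr → x = -2.5849e-04; check Q = 953.7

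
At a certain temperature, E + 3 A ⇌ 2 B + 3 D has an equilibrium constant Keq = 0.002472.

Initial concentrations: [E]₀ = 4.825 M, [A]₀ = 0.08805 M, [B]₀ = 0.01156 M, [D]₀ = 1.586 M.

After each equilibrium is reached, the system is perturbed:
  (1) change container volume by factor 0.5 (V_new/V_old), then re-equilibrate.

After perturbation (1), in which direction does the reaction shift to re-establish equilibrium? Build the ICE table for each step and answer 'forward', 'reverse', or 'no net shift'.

Q₀ = 0.1619 vs Keq = 0.002472 ⇒ Q>K, reverse
Step 1:
                    E           A           B           D
  Initial       4.825     0.08805     0.01156       1.586
  Change     0.004868      0.0146   -0.009736     -0.0146
  Equil          4.83      0.1027    0.001824       1.571
  solve Keq expr → x = -0.004868; check Q = 0.002472
Then change container volume by factor 0.5 (V_new/V_old).
Step 2:
                    E           A           B           D
  Initial        9.66      0.2053    0.003649       3.143
  Change   5.1866e-04    0.001556   -0.001037   -0.001556
  Equil          9.66      0.2069    0.002612       3.141
  solve Keq expr → x = -5.1866e-04; check Q = 0.002472

Direction: reverse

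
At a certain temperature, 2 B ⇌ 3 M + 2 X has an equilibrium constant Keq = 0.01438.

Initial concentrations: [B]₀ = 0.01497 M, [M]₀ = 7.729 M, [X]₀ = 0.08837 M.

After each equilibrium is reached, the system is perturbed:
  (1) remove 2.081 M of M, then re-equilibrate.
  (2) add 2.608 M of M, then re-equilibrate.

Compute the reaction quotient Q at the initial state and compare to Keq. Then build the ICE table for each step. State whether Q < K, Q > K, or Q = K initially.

Q₀ = 1.6089e+04; Q > K (proceeds reverse)

Q₀ = 1.6089e+04 vs Keq = 0.01438 ⇒ Q>K, reverse
Step 1:
                   B          M          X
  Initial    0.01497      7.729    0.08837
  Change     0.08778    -0.1317   -0.08778
  Equil       0.1028      7.597 5.8841e-04
  solve Keq expr → x = -0.04389; check Q = 0.01438
Then remove 2.081 M of M.
Step 2:
                   B          M          X
  Initial     0.1028      5.516 5.8841e-04
  Change  -3.5916e-04 5.3874e-04 3.5916e-04
  Equil       0.1024      5.517 9.4756e-04
  solve Keq expr → x = 1.7958e-04; check Q = 0.01438
Then add 2.608 M of M.
Step 3:
                   B          M          X
  Initial     0.1024      8.125 9.4756e-04
  Change  4.1517e-04 -6.2276e-04 -4.1517e-04
  Equil       0.1028      8.124 5.3239e-04
  solve Keq expr → x = -2.0759e-04; check Q = 0.01438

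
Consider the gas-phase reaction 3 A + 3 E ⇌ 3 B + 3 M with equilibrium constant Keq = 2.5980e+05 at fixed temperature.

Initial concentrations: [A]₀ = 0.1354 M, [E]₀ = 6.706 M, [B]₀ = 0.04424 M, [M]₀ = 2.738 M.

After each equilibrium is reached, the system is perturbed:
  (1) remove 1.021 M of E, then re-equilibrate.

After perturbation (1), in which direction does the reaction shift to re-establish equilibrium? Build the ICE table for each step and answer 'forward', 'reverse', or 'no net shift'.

Direction: reverse

Q₀ = 0.002374 vs Keq = 2.5980e+05 ⇒ Q<K, forward
Step 1:
                  A         E         B         M
  init       0.1354     6.706   0.04424     2.738
  Δ         -0.1342   -0.1342    0.1342    0.1342
  eq       0.001222     6.572    0.1784     2.872
  solve Keq expr → x = 0.04473; check Q = 2.5980e+05
Then remove 1.021 M of E.
Step 2:
                  A         E         B         M
  init     0.001222     5.551    0.1784     2.872
  Δ       2.2280e-04 2.2280e-04 -2.2280e-04 -2.2280e-04
  eq       0.001445     5.551    0.1782     2.872
  solve Keq expr → x = -7.4267e-05; check Q = 2.5980e+05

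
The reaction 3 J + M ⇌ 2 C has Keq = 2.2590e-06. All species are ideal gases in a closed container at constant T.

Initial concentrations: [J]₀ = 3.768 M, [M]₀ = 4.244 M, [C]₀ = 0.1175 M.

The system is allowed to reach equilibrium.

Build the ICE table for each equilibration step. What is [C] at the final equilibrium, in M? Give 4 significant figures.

[C]_eq = 0.02405 M

Q₀ = 6.0809e-05 vs Keq = 2.2590e-06 ⇒ Q>K, reverse
Step 1:
                  J         M         C
  Initial     3.768     4.244    0.1175
  Change     0.1402   0.04672  -0.09345
  Equil       3.908     4.291   0.02405
  solve Keq expr → x = -0.04672; check Q = 2.2590e-06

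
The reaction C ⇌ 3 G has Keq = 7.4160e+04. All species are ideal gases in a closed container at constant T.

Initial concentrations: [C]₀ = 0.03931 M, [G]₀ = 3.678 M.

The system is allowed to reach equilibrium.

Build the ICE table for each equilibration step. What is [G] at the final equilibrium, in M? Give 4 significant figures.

Q₀ = 1266 vs Keq = 7.4160e+04 ⇒ Q<K, forward
Step 1:
                  C         G
  I         0.03931     3.678
  C        -0.03857    0.1157
  E       7.3625e-04     3.794
  solve Keq expr → x = 0.03857; check Q = 7.4160e+04

[G]_eq = 3.794 M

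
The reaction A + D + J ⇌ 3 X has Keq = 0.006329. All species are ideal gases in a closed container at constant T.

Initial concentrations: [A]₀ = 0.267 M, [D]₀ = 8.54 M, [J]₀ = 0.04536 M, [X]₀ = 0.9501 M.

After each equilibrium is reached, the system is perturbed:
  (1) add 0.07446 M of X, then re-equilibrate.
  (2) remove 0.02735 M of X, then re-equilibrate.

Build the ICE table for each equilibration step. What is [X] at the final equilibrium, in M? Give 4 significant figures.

Q₀ = 8.292 vs Keq = 0.006329 ⇒ Q>K, reverse
Step 1:
                  A         D         J         X
  Initial     0.267      8.54   0.04536    0.9501
  Change     0.2488    0.2488    0.2488   -0.7465
  Equil      0.5158     8.789    0.2942    0.2036
  solve Keq expr → x = -0.2488; check Q = 0.006329
Then add 0.07446 M of X.
Step 2:
                  A         D         J         X
  Initial    0.5158     8.789    0.2942    0.2781
  Change    0.02212   0.02212   0.02212  -0.06636
  Equil       0.538     8.811    0.3163    0.2117
  solve Keq expr → x = -0.02212; check Q = 0.006329
Then remove 0.02735 M of X.
Step 3:
                  A         D         J         X
  Initial     0.538     8.811    0.3163    0.1844
  Change  -0.008131 -0.008131 -0.008131   0.02439
  Equil      0.5298     8.803    0.3082    0.2088
  solve Keq expr → x = 0.008131; check Q = 0.006329

[X]_eq = 0.2088 M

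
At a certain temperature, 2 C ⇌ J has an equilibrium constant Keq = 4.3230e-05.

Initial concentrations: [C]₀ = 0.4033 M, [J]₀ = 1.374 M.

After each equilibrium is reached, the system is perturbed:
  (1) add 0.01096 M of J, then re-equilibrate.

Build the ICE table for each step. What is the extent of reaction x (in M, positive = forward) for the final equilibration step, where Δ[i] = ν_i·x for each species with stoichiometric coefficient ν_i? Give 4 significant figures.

Q₀ = 8.448 vs Keq = 4.3230e-05 ⇒ Q>K, reverse
Step 1:
                    C           J
  init         0.4033       1.374
  Δ             2.747      -1.374
  eq             3.15  4.2907e-04
  solve Keq expr → x = -1.374; check Q = 4.3230e-05
Then add 0.01096 M of J.
Step 2:
                    C           J
  init           3.15     0.01139
  Δ           0.02191    -0.01095
  eq            3.172  4.3506e-04
  solve Keq expr → x = -0.01095; check Q = 4.3230e-05

x = -0.01095 M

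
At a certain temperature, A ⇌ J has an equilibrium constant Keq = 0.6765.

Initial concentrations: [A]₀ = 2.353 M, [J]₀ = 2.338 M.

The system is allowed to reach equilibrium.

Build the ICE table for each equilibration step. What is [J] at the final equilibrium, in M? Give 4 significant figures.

Q₀ = 0.9936 vs Keq = 0.6765 ⇒ Q>K, reverse
Step 1:
                    A           J
  I             2.353       2.338
  C            0.4451     -0.4451
  E             2.798       1.893
  solve Keq expr → x = -0.4451; check Q = 0.6765

[J]_eq = 1.893 M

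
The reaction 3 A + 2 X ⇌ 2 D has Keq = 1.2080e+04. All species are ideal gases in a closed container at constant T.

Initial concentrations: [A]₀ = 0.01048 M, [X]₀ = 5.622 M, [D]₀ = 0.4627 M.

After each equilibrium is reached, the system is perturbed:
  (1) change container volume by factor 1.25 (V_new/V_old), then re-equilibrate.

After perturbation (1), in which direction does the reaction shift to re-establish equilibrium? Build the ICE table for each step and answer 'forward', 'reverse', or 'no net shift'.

Direction: reverse

Q₀ = 5885 vs Keq = 1.2080e+04 ⇒ Q<K, forward
Step 1:
                    A           X           D
  Initial     0.01048       5.622      0.4627
  Change    -0.002215   -0.001477    0.001477
  Equil      0.008265       5.621      0.4642
  solve Keq expr → x = 7.3830e-04; check Q = 1.2080e+04
Then change container volume by factor 1.25 (V_new/V_old).
Step 2:
                    A           X           D
  Initial    0.006612       4.496      0.3713
  Change     0.001636     0.00109    -0.00109
  Equil      0.008248       4.498      0.3703
  solve Keq expr → x = -5.4517e-04; check Q = 1.2080e+04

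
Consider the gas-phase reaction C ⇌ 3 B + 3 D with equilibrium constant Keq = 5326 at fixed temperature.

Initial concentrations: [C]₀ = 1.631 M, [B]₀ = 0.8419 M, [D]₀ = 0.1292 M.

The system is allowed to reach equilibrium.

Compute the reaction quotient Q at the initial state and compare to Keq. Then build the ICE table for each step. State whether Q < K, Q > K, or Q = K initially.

Q₀ = 7.8907e-04 vs Keq = 5326 ⇒ Q<K, forward
Step 1:
                   C          B          D
  init         1.631     0.8419     0.1292
  Δ           -1.098      3.294      3.294
  eq           0.533      4.136      3.423
  solve Keq expr → x = 1.098; check Q = 5326

Q₀ = 7.8907e-04; Q < K (proceeds forward)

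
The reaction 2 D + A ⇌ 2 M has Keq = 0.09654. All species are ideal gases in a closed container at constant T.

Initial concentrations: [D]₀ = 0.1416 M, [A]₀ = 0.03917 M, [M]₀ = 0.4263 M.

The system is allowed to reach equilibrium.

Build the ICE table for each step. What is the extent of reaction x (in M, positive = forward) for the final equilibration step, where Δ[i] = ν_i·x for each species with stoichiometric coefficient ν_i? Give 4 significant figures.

x = -0.1773 M

Q₀ = 231.4 vs Keq = 0.09654 ⇒ Q>K, reverse
Step 1:
                   D          A          M
  Initial     0.1416    0.03917     0.4263
  Change      0.3546     0.1773    -0.3546
  Equil       0.4962     0.2165    0.07173
  solve Keq expr → x = -0.1773; check Q = 0.09654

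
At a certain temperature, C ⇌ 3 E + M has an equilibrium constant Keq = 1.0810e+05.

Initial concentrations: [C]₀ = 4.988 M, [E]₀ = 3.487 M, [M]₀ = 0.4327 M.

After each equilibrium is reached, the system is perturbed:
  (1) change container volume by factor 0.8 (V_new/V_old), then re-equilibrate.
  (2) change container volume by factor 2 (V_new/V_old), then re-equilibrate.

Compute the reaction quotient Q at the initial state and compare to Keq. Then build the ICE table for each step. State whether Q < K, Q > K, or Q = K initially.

Q₀ = 3.678 vs Keq = 1.0810e+05 ⇒ Q<K, forward
Step 1:
                   C          E          M
  init         4.988      3.487     0.4327
  Δ           -4.725      14.18      4.725
  eq          0.2629      17.66      5.158
  solve Keq expr → x = 4.725; check Q = 1.0810e+05
Then change container volume by factor 0.8 (V_new/V_old).
Step 2:
                   C          E          M
  init        0.3286      22.08      6.447
  Δ           0.2331    -0.6992    -0.2331
  eq          0.5617      21.38      6.214
  solve Keq expr → x = -0.2331; check Q = 1.0810e+05
Then change container volume by factor 2 (V_new/V_old).
Step 3:
                   C          E          M
  init        0.2808      10.69      3.107
  Δ          -0.2351     0.7053     0.2351
  eq         0.04574      11.39      3.342
  solve Keq expr → x = 0.2351; check Q = 1.0810e+05

Q₀ = 3.678; Q < K (proceeds forward)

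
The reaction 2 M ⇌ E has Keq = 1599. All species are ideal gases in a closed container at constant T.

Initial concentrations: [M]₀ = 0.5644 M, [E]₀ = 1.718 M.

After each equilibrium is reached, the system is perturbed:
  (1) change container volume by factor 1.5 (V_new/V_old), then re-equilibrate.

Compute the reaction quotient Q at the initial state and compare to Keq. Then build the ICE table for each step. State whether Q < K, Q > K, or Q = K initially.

Q₀ = 5.393 vs Keq = 1599 ⇒ Q<K, forward
Step 1:
                  M         E
  Initial    0.5644     1.718
  Change    -0.5292    0.2646
  Equil     0.03521     1.983
  solve Keq expr → x = 0.2646; check Q = 1599
Then change container volume by factor 1.5 (V_new/V_old).
Step 2:
                  M         E
  Initial   0.02347     1.322
  Change   0.005247 -0.002624
  Equil     0.02872     1.319
  solve Keq expr → x = -0.002624; check Q = 1599

Q₀ = 5.393; Q < K (proceeds forward)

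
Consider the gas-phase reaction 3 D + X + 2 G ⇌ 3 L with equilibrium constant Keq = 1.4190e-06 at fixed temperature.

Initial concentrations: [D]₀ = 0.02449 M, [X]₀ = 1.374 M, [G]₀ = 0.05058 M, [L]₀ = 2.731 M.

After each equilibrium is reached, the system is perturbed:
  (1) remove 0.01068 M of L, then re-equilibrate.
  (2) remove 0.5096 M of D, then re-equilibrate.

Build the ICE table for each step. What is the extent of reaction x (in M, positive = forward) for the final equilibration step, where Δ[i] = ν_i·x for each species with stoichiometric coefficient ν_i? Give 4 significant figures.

Q₀ = 3.9451e+08 vs Keq = 1.4190e-06 ⇒ Q>K, reverse
Step 1:
                   D          X          G          L
  Initial    0.02449      1.374    0.05058      2.731
  Change       2.671     0.8905      1.781     -2.671
  Equil        2.696      2.264      1.832    0.05955
  solve Keq expr → x = -0.8905; check Q = 1.4190e-06
Then remove 0.01068 M of L.
Step 2:
                   D          X          G          L
  Initial      2.696      2.264      1.832    0.04887
  Change    -0.01028  -0.003425   -0.00685    0.01028
  Equil        2.686      2.261      1.825    0.05915
  solve Keq expr → x = 0.003425; check Q = 1.4190e-06
Then remove 0.5096 M of D.
Step 3:
                   D          X          G          L
  Initial      2.176      2.261      1.825    0.05915
  Change     0.01083   0.003611   0.007221   -0.01083
  Equil        2.187      2.265      1.832    0.04832
  solve Keq expr → x = -0.003611; check Q = 1.4190e-06

x = -0.003611 M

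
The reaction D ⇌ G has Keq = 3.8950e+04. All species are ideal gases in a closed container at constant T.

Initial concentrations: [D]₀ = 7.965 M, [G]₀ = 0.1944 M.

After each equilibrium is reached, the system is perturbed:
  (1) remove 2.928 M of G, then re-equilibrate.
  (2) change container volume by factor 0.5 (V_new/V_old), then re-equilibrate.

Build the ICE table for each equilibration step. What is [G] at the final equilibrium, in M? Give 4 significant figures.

Q₀ = 0.02441 vs Keq = 3.8950e+04 ⇒ Q<K, forward
Step 1:
                   D          G
  Initial      7.965     0.1944
  Change      -7.965      7.965
  Equil   2.0948e-04      8.159
  solve Keq expr → x = 7.965; check Q = 3.8950e+04
Then remove 2.928 M of G.
Step 2:
                   D          G
  Initial 2.0948e-04      5.231
  Change  -7.5171e-05 7.5171e-05
  Equil   1.3431e-04      5.231
  solve Keq expr → x = 7.5171e-05; check Q = 3.8950e+04
Then change container volume by factor 0.5 (V_new/V_old).
Step 3:
                   D          G
  Initial 2.6861e-04      10.46
  Change           0          0
  Equil   2.6861e-04      10.46
  solve Keq expr → x = 0; check Q = 3.8950e+04

[G]_eq = 10.46 M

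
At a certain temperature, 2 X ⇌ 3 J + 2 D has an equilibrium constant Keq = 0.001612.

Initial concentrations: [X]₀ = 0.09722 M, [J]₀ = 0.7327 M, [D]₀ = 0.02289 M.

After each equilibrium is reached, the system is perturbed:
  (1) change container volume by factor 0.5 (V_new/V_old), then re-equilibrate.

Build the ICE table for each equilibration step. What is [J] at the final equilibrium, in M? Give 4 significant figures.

[J]_eq = 1.405 M

Q₀ = 0.02181 vs Keq = 0.001612 ⇒ Q>K, reverse
Step 1:
                  X         J         D
  Initial   0.09722    0.7327   0.02289
  Change    0.01533    -0.023  -0.01533
  Equil      0.1126    0.7097  0.007558
  solve Keq expr → x = -0.007666; check Q = 0.001612
Then change container volume by factor 0.5 (V_new/V_old).
Step 2:
                  X         J         D
  Initial    0.2251     1.419   0.01512
  Change   0.009463  -0.01419 -0.009463
  Equil      0.2346     1.405  0.005654
  solve Keq expr → x = -0.004731; check Q = 0.001612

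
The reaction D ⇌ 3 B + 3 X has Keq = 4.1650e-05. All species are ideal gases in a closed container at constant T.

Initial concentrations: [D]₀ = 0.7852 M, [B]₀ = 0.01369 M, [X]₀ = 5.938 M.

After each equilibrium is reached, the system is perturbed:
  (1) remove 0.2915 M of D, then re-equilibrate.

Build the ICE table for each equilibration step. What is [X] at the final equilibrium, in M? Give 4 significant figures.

Q₀ = 6.8415e-04 vs Keq = 4.1650e-05 ⇒ Q>K, reverse
Step 1:
                  D         B         X
  init       0.7852   0.01369     5.938
  Δ        0.002764 -0.008291 -0.008291
  eq          0.788  0.005399      5.93
  solve Keq expr → x = -0.002764; check Q = 4.1650e-05
Then remove 0.2915 M of D.
Step 2:
                  D         B         X
  init       0.4965  0.005399      5.93
  Δ       2.5638e-04 -7.6915e-04 -7.6915e-04
  eq         0.4967   0.00463     5.929
  solve Keq expr → x = -2.5638e-04; check Q = 4.1650e-05

[X]_eq = 5.929 M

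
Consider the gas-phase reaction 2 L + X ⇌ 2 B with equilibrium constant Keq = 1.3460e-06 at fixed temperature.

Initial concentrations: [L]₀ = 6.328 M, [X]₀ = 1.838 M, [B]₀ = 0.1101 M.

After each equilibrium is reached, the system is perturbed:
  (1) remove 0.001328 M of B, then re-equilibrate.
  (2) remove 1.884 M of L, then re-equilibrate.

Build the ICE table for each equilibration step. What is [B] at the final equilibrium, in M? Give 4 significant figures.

[B]_eq = 0.007248 M

Q₀ = 1.6470e-04 vs Keq = 1.3460e-06 ⇒ Q>K, reverse
Step 1:
                    L           X           B
  init          6.328       1.838      0.1101
  Δ           0.09985     0.04993    -0.09985
  eq            6.428       1.888     0.01025
  solve Keq expr → x = -0.04993; check Q = 1.3460e-06
Then remove 0.001328 M of B.
Step 2:
                    L           X           B
  init          6.428       1.888    0.008919
  Δ         -0.001324 -6.6205e-04    0.001324
  eq            6.427       1.887     0.01024
  solve Keq expr → x = 6.6205e-04; check Q = 1.3460e-06
Then remove 1.884 M of L.
Step 3:
                    L           X           B
  init          4.543       1.887     0.01024
  Δ          0.002995    0.001498   -0.002995
  eq            4.546       1.889    0.007248
  solve Keq expr → x = -0.001498; check Q = 1.3460e-06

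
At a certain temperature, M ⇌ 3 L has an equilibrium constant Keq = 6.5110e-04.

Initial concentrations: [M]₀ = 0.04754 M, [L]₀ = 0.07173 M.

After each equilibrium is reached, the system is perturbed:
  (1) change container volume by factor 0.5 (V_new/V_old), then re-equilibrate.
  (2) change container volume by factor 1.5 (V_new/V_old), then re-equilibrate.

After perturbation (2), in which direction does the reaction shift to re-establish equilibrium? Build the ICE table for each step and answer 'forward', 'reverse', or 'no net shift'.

Q₀ = 0.007763 vs Keq = 6.5110e-04 ⇒ Q>K, reverse
Step 1:
                  M         L
  init      0.04754   0.07173
  Δ         0.01259  -0.03777
  eq        0.06013   0.03396
  solve Keq expr → x = -0.01259; check Q = 6.5110e-04
Then change container volume by factor 0.5 (V_new/V_old).
Step 2:
                  M         L
  init       0.1203   0.06791
  Δ        0.008065  -0.02419
  eq         0.1283   0.04372
  solve Keq expr → x = -0.008065; check Q = 6.5110e-04
Then change container volume by factor 1.5 (V_new/V_old).
Step 3:
                  M         L
  init      0.08555   0.02915
  Δ       -0.002871  0.008614
  eq        0.08268   0.03776
  solve Keq expr → x = 0.002871; check Q = 6.5110e-04

Direction: forward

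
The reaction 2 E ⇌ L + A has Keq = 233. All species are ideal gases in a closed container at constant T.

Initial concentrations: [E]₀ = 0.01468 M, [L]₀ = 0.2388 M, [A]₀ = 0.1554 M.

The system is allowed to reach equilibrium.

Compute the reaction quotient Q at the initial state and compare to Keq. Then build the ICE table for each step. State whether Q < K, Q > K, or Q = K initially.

Q₀ = 172.2; Q < K (proceeds forward)

Q₀ = 172.2 vs Keq = 233 ⇒ Q<K, forward
Step 1:
                    E           L           A
  Initial     0.01468      0.2388      0.1554
  Change    -0.001993  9.9653e-04  9.9653e-04
  Equil       0.01269      0.2398      0.1564
  solve Keq expr → x = 9.9653e-04; check Q = 233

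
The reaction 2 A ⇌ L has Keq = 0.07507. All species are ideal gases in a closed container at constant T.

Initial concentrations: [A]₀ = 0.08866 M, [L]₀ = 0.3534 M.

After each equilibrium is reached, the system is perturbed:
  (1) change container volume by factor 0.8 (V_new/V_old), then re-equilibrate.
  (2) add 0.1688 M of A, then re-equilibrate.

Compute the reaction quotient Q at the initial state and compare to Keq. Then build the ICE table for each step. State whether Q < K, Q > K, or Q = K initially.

Q₀ = 44.96 vs Keq = 0.07507 ⇒ Q>K, reverse
Step 1:
                  A         L
  Initial   0.08866    0.3534
  Change     0.6294   -0.3147
  Equil       0.718   0.03871
  solve Keq expr → x = -0.3147; check Q = 0.07507
Then change container volume by factor 0.8 (V_new/V_old).
Step 2:
                  A         L
  Initial    0.8976   0.04838
  Change    -0.0191  0.009549
  Equil      0.8785   0.05793
  solve Keq expr → x = 0.009549; check Q = 0.07507
Then add 0.1688 M of A.
Step 3:
                  A         L
  Initial     1.047   0.05793
  Change   -0.03729   0.01864
  Equil        1.01   0.07658
  solve Keq expr → x = 0.01864; check Q = 0.07507

Q₀ = 44.96; Q > K (proceeds reverse)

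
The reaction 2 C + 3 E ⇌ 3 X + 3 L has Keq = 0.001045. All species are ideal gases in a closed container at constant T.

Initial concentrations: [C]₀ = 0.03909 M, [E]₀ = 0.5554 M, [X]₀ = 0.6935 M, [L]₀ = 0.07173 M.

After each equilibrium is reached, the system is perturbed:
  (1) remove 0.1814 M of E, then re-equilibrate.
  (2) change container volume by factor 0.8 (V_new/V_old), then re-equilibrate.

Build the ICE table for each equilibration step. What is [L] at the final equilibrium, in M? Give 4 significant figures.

Q₀ = 0.4702 vs Keq = 0.001045 ⇒ Q>K, reverse
Step 1:
                  C         E         X         L
  I         0.03909    0.5554    0.6935   0.07173
  C          0.0363   0.05445  -0.05445  -0.05445
  E         0.07539    0.6098    0.6391   0.01728
  solve Keq expr → x = -0.01815; check Q = 0.001045
Then remove 0.1814 M of E.
Step 2:
                  C         E         X         L
  I         0.07539    0.4284    0.6391   0.01728
  C         0.00306   0.00459  -0.00459  -0.00459
  E         0.07845     0.433    0.6345   0.01269
  solve Keq expr → x = -0.00153; check Q = 0.001045
Then change container volume by factor 0.8 (V_new/V_old).
Step 3:
                  C         E         X         L
  I         0.09806    0.5413    0.7931   0.01587
  C       6.8138e-04  0.001022 -0.001022 -0.001022
  E         0.09874    0.5423    0.7921   0.01484
  solve Keq expr → x = -3.4069e-04; check Q = 0.001045

[L]_eq = 0.01484 M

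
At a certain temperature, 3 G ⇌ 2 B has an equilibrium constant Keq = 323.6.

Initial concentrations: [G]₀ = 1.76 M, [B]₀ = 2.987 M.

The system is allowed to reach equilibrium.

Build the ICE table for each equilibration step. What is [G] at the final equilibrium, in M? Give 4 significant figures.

Q₀ = 1.637 vs Keq = 323.6 ⇒ Q<K, forward
Step 1:
                    G           B
  init           1.76       2.987
  Δ            -1.398       0.932
  eq           0.3621       3.919
  solve Keq expr → x = 0.466; check Q = 323.6

[G]_eq = 0.3621 M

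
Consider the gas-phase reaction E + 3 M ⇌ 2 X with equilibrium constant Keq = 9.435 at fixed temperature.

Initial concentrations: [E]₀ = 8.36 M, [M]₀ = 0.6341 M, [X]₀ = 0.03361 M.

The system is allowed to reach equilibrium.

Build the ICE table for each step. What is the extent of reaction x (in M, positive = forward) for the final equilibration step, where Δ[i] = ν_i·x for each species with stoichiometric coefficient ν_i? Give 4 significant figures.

x = 0.1707 M

Q₀ = 5.2998e-04 vs Keq = 9.435 ⇒ Q<K, forward
Step 1:
                   E          M          X
  init          8.36     0.6341    0.03361
  Δ          -0.1707     -0.512     0.3413
  eq           8.189     0.1221      0.375
  solve Keq expr → x = 0.1707; check Q = 9.435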